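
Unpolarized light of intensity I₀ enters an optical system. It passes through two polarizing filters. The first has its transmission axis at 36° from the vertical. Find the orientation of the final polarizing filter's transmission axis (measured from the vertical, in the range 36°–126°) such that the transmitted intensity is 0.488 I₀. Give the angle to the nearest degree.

θ ≈ 45°

Unpolarized light through the first polarizer → I₁ = ½ I₀, now polarized at 36°.
Need I₂/I₀ = 0.488, so cos²(θ − 36°) = 0.488 / 0.5 = 0.976.
θ − 36° = arccos(√0.976) = 8.9°, giving θ ≈ 36 + 8.9 = 44.9°.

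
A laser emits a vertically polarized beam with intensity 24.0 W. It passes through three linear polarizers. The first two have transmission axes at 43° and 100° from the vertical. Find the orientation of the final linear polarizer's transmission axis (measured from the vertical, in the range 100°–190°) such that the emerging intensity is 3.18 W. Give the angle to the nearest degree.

I₁ = I₀ cos²(43° − 0°) = I₀ cos²(43°) = 0.5349 I₀.
I₂ = I₁ cos²(100° − 43°) = 0.5349 I₀ · cos²(57°) = 0.1587 I₀.
Target fraction: 3.18 / 24.0 W = 0.1325 of I₀.
Need I₃/I₀ = 0.1325, so cos²(θ − 100°) = 0.1325 / 0.1587 = 0.8351.
θ − 100° = arccos(√0.8351) = 24.0°, giving θ ≈ 100 + 24.0 = 124.0°.

θ ≈ 124°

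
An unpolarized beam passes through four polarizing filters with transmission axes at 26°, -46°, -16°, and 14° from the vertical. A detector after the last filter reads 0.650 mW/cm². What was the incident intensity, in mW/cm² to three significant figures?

I₀ ≈ 24.2 mW/cm²

Unpolarized light through the first polarizer → I₁ = ½ I₀, now polarized at 26°.
I₂ = I₁ cos²(-46° − 26°) = 0.5 I₀ · cos²(72°) = 0.04775 I₀.
I₃ = I₂ cos²(-16° + 46°) = 0.04775 I₀ · cos²(30°) = 0.03581 I₀.
I₄ = I₃ cos²(14° + 16°) = 0.03581 I₀ · cos²(30°) = 0.02686 I₀.
So 0.650 mW/cm² = 0.02686 I₀, giving I₀ = 0.650/0.02686 = 24.2 mW/cm².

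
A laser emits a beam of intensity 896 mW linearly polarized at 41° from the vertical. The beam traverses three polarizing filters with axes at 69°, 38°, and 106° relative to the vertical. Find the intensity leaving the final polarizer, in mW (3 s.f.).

I ≈ 72.0 mW

I₁ = 896 mW · cos²(28°) = 698.5 mW.
I₂ = I₁ · cos²(31°) = 698.5 · 0.7347 = 513.2 mW.
I₃ = I₂ · cos²(68°) = 513.2 · 0.1403 = 72.02 mW.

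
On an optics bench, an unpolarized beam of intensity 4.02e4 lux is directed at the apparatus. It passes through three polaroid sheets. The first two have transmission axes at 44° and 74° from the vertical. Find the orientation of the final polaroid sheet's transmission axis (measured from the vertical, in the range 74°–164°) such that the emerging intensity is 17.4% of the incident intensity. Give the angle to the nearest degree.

θ ≈ 121°

Unpolarized light through the first polarizer → I₁ = ½ I₀, now polarized at 44°.
I₂ = I₁ cos²(74° − 44°) = 0.5 I₀ · cos²(30°) = 0.375 I₀.
Need I₃/I₀ = 0.174, so cos²(θ − 74°) = 0.174 / 0.375 = 0.464.
θ − 74° = arccos(√0.464) = 47.1°, giving θ ≈ 74 + 47.1 = 121.1°.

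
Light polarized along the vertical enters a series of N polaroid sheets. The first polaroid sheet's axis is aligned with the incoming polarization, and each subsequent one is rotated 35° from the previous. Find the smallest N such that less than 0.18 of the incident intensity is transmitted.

N = 6

First polarizer is aligned with the polarization: full transmission.
Each further stage multiplies by cos²(35°) = 0.671.
After N polarizers: T = 0.671^(N−1). Require T < 0.18 ⇒ N−1 > ln(0.18)/ln(0.671) = 4.30, so N−1 ≥ 5 and N = 6.
Check: N=6 gives T = 0.136 < 0.18; N=5 gives T = 0.2027.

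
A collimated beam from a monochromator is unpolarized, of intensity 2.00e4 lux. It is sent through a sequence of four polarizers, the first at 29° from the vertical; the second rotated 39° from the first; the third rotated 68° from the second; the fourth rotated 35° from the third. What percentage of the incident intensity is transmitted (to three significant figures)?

≈ 2.84%

Unpolarized light through the first polarizer → I₁ = 2.00e4 lux/2 = 1e+04 lux, polarized at 29°.
I₂ = I₁ · cos²(39°) = 1e+04 · 0.604 = 6040 lux.
I₃ = I₂ · cos²(68°) = 6040 · 0.1403 = 847.5 lux.
I₄ = I₃ · cos²(35°) = 847.5 · 0.671 = 568.7 lux.
That is 2.844% of the incident intensity.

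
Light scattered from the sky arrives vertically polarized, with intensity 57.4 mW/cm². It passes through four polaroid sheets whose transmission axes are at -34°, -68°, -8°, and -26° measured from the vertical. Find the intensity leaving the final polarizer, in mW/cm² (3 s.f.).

I₁ = 57.4 mW/cm² · cos²(34°) = 39.45 mW/cm².
I₂ = I₁ · cos²(34°) = 39.45 · 0.6873 = 27.11 mW/cm².
I₃ = I₂ · cos²(60°) = 27.11 · 0.25 = 6.779 mW/cm².
I₄ = I₃ · cos²(18°) = 6.779 · 0.9045 = 6.131 mW/cm².

I ≈ 6.13 mW/cm²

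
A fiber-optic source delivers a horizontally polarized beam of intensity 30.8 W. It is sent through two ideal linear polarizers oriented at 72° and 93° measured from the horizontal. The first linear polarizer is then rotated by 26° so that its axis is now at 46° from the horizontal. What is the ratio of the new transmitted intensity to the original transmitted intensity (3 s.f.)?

I_new/I_old ≈ 2.70

Before rotation:
I₁ = I₀ cos²(72° − 0°) = I₀ cos²(72°) = 0.09549 I₀.
I₂ = I₁ cos²(93° − 72°) = 0.09549 I₀ · cos²(21°) = 0.08323 I₀.
After rotation:
I₁ = I₀ cos²(46° − 0°) = I₀ cos²(46°) = 0.4826 I₀.
I₂ = I₁ cos²(93° − 46°) = 0.4826 I₀ · cos²(47°) = 0.2244 I₀.
Ratio = 0.2244 / 0.08323 = 2.697.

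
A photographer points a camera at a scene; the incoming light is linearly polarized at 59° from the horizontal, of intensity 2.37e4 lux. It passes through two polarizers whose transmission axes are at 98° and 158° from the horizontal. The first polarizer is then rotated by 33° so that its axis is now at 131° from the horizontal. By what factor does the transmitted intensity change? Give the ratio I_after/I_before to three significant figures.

I_new/I_old ≈ 0.502

Before rotation:
I₁ = I₀ cos²(98° − 59°) = I₀ cos²(39°) = 0.604 I₀.
I₂ = I₁ cos²(158° − 98°) = 0.604 I₀ · cos²(60°) = 0.151 I₀.
After rotation:
I₁ = I₀ cos²(131° − 59°) = I₀ cos²(72°) = 0.09549 I₀.
I₂ = I₁ cos²(158° − 131°) = 0.09549 I₀ · cos²(27°) = 0.07581 I₀.
Ratio = 0.07581 / 0.151 = 0.5021.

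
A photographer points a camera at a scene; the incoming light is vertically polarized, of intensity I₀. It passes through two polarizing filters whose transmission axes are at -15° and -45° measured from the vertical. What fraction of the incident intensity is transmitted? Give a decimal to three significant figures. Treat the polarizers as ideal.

I₁ = I₀ cos²(-15° − 0°) = I₀ cos²(15°) = 0.933 I₀.
I₂ = I₁ cos²(-45° + 15°) = 0.933 I₀ · cos²(30°) = 0.6998 I₀.
Transmitted fraction = 0.6998.

≈ 0.700 I₀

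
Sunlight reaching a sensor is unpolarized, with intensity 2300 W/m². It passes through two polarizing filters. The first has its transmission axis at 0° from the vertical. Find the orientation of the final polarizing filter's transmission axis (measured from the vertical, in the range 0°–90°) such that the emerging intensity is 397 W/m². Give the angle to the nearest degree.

θ ≈ 54°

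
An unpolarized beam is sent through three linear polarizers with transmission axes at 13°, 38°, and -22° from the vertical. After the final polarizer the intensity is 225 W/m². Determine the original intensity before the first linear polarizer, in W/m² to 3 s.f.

I₀ ≈ 2190 W/m²

Unpolarized light through the first polarizer → I₁ = ½ I₀, now polarized at 13°.
I₂ = I₁ cos²(38° − 13°) = 0.5 I₀ · cos²(25°) = 0.4107 I₀.
I₃ = I₂ cos²(-22° − 38°) = 0.4107 I₀ · cos²(60°) = 0.1027 I₀.
So 225 W/m² = 0.1027 I₀, giving I₀ = 225/0.1027 = 2191 W/m².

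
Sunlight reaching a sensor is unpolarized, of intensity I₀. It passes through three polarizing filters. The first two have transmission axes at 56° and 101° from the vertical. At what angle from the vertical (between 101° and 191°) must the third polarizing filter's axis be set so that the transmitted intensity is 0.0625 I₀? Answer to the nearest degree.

Unpolarized light through the first polarizer → I₁ = ½ I₀, now polarized at 56°.
I₂ = I₁ cos²(101° − 56°) = 0.5 I₀ · cos²(45°) = 0.25 I₀.
Need I₃/I₀ = 0.0625, so cos²(θ − 101°) = 0.0625 / 0.25 = 0.25.
θ − 101° = arccos(√0.25) = 60.0°, giving θ ≈ 101 + 60.0 = 161.0°.

θ ≈ 161°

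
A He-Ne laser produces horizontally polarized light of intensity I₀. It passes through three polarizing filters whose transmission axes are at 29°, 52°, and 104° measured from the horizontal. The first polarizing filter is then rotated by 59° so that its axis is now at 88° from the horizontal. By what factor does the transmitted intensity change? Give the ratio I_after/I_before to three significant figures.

I_new/I_old ≈ 0.00123

Before rotation:
I₁ = I₀ cos²(29° − 0°) = I₀ cos²(29°) = 0.765 I₀.
I₂ = I₁ cos²(52° − 29°) = 0.765 I₀ · cos²(23°) = 0.6482 I₀.
I₃ = I₂ cos²(104° − 52°) = 0.6482 I₀ · cos²(52°) = 0.2457 I₀.
After rotation:
I₁ = I₀ cos²(88° − 0°) = I₀ cos²(88°) = 0.001218 I₀.
I₂ = I₁ cos²(52° − 88°) = 0.001218 I₀ · cos²(36°) = 0.0007972 I₀.
I₃ = I₂ cos²(104° − 52°) = 0.0007972 I₀ · cos²(52°) = 0.0003022 I₀.
Ratio = 0.0003022 / 0.2457 = 0.00123.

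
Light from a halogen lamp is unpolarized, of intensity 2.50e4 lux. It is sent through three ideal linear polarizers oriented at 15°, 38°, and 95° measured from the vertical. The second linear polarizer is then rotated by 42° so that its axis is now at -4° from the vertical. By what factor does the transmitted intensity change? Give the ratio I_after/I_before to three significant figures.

Before rotation:
Unpolarized light through the first polarizer → I₁ = ½ I₀, now polarized at 15°.
I₂ = I₁ cos²(38° − 15°) = 0.5 I₀ · cos²(23°) = 0.4237 I₀.
I₃ = I₂ cos²(95° − 38°) = 0.4237 I₀ · cos²(57°) = 0.1257 I₀.
After rotation:
Unpolarized light through the first polarizer → I₁ = ½ I₀, now polarized at 15°.
I₂ = I₁ cos²(-4° − 15°) = 0.5 I₀ · cos²(19°) = 0.447 I₀.
Angle between axes 2 and 3: 81°. I₃ = 0.447 I₀ · cos²(81°) = 0.01094 I₀.
Ratio = 0.01094 / 0.1257 = 0.08704.

I_new/I_old ≈ 0.0870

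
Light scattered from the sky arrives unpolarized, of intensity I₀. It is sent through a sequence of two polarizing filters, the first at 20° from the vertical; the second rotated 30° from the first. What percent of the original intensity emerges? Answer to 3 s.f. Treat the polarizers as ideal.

Unpolarized light through the first polarizer → I₁ = ½ I₀, now polarized at 20°.
I₂ = I₁ cos²(30°) = 0.5 · 0.75 I₀ = 0.375 I₀.
That is 37.5% of the incident intensity.

≈ 37.5%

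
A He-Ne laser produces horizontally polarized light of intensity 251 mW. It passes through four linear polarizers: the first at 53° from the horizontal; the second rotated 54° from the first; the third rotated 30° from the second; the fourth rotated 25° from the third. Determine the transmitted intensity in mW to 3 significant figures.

By Malus's law, I₁ = 251 mW · cos²(53°) = 90.91 mW.
I₂ = I₁ · cos²(54°) = 90.91 · 0.3455 = 31.41 mW.
I₃ = I₂ · cos²(30°) = 31.41 · 0.75 = 23.56 mW.
I₄ = I₃ · cos²(25°) = 23.56 · 0.8214 = 19.35 mW.

I ≈ 19.3 mW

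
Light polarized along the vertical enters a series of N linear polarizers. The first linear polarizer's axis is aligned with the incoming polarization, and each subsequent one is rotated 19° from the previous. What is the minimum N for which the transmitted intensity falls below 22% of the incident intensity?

N = 15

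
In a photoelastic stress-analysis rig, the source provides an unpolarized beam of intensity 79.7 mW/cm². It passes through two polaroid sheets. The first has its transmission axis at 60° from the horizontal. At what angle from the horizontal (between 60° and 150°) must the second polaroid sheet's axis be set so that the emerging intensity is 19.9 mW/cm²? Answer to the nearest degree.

Unpolarized light through the first polarizer → I₁ = ½ I₀, now polarized at 60°.
Target fraction: 19.9 / 79.7 mW/cm² = 0.2497 of I₀.
Need I₂/I₀ = 0.2497, so cos²(θ − 60°) = 0.2497 / 0.5 = 0.4994.
θ − 60° = arccos(√0.4994) = 45.0°, giving θ ≈ 60 + 45.0 = 105.0°.

θ ≈ 105°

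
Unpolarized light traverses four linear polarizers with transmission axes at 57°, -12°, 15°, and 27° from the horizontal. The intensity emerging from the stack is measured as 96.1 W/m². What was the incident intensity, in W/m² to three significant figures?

I₀ ≈ 1970 W/m²

Unpolarized light through the first polarizer → I₁ = ½ I₀, now polarized at 57°.
I₂ = I₁ cos²(-12° − 57°) = 0.5 I₀ · cos²(69°) = 0.06421 I₀.
I₃ = I₂ cos²(15° + 12°) = 0.06421 I₀ · cos²(27°) = 0.05098 I₀.
I₄ = I₃ cos²(27° − 15°) = 0.05098 I₀ · cos²(12°) = 0.04878 I₀.
So 96.1 W/m² = 0.04878 I₀, giving I₀ = 96.1/0.04878 = 1970 W/m².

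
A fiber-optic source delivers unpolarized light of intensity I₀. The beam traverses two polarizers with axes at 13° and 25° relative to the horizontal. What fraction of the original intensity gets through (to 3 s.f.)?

Unpolarized light through the first polarizer → I₁ = ½ I₀, now polarized at 13°.
I₂ = I₁ cos²(25° − 13°) = 0.5 I₀ · cos²(12°) = 0.4784 I₀.
Transmitted fraction = 0.4784.

≈ 0.478 I₀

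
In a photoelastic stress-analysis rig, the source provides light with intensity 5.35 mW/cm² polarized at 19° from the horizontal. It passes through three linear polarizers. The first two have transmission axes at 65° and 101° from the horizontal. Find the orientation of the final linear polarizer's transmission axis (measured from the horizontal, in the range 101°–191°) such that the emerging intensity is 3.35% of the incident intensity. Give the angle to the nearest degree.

I₁ = I₀ cos²(65° − 19°) = I₀ cos²(46°) = 0.4826 I₀.
I₂ = I₁ cos²(101° − 65°) = 0.4826 I₀ · cos²(36°) = 0.3158 I₀.
Need I₃/I₀ = 0.0335, so cos²(θ − 101°) = 0.0335 / 0.3158 = 0.1061.
θ − 101° = arccos(√0.1061) = 71.0°, giving θ ≈ 101 + 71.0 = 172.0°.

θ ≈ 172°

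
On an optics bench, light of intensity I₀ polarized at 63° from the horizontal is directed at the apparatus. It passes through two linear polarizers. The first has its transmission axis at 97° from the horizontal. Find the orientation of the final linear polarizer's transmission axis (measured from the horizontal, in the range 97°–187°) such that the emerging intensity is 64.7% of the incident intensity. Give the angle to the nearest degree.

By Malus's law, I₁ = I₀ cos²(97° − 63°) = I₀ cos²(34°) = 0.6873 I₀.
Need I₂/I₀ = 0.647, so cos²(θ − 97°) = 0.647 / 0.6873 = 0.9414.
θ − 97° = arccos(√0.9414) = 14.0°, giving θ ≈ 97 + 14.0 = 111.0°.

θ ≈ 111°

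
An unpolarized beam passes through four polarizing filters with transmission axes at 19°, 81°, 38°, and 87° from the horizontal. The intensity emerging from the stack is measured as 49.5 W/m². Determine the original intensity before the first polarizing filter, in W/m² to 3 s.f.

I₀ ≈ 1950 W/m²

Unpolarized light through the first polarizer → I₁ = ½ I₀, now polarized at 19°.
I₂ = I₁ cos²(81° − 19°) = 0.5 I₀ · cos²(62°) = 0.1102 I₀.
I₃ = I₂ cos²(38° − 81°) = 0.1102 I₀ · cos²(43°) = 0.05894 I₀.
I₄ = I₃ cos²(87° − 38°) = 0.05894 I₀ · cos²(49°) = 0.02537 I₀.
So 49.5 W/m² = 0.02537 I₀, giving I₀ = 49.5/0.02537 = 1951 W/m².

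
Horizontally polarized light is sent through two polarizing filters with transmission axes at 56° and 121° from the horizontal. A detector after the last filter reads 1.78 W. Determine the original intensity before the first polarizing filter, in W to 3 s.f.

By Malus's law, I₁ = I₀ cos²(56° − 0°) = I₀ cos²(56°) = 0.3127 I₀.
I₂ = I₁ cos²(121° − 56°) = 0.3127 I₀ · cos²(65°) = 0.05585 I₀.
So 1.78 W = 0.05585 I₀, giving I₀ = 1.78/0.05585 = 31.87 W.

I₀ ≈ 31.9 W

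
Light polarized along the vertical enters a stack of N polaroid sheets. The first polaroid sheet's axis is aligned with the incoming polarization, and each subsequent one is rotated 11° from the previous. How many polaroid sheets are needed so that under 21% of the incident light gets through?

First polarizer is aligned with the polarization: full transmission.
Each further stage multiplies by cos²(11°) = 0.9636.
After N polarizers: T = 0.9636^(N−1). Require T < 0.21 ⇒ N−1 > ln(0.21)/ln(0.9636) = 42.08, so N−1 ≥ 43 and N = 44.
Check: N=44 gives T = 0.203 < 0.21; N=43 gives T = 0.2106.

N = 44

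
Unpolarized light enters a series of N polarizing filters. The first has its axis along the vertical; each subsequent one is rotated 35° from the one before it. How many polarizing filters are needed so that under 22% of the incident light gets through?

First polarizer halves the unpolarized light: factor 1/2.
Each further stage multiplies by cos²(35°) = 0.671.
After N polarizers: T = 0.5·0.671^(N−1). Require T < 0.22 ⇒ N−1 > ln(0.22/0.5)/ln(0.671) = 2.06, so N−1 ≥ 3 and N = 4.
Check: N=4 gives T = 0.1511 < 0.22; N=3 gives T = 0.2251.

N = 4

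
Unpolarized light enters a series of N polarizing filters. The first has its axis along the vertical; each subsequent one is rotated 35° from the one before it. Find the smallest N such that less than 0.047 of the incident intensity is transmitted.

N = 7

First polarizer halves the unpolarized light: factor 1/2.
Each further stage multiplies by cos²(35°) = 0.671.
After N polarizers: T = 0.5·0.671^(N−1). Require T < 0.047 ⇒ N−1 > ln(0.047/0.5)/ln(0.671) = 5.93, so N−1 ≥ 6 and N = 7.
Check: N=7 gives T = 0.04564 < 0.047; N=6 gives T = 0.06802.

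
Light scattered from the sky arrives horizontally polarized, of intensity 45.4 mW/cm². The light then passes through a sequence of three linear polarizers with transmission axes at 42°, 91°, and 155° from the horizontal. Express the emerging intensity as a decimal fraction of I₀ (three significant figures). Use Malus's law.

By Malus's law, I₁ = 45.4 mW/cm² · cos²(42°) = 25.07 mW/cm².
I₂ = I₁ · cos²(49°) = 25.07 · 0.4304 = 10.79 mW/cm².
I₃ = I₂ · cos²(64°) = 10.79 · 0.1922 = 2.074 mW/cm².
Transmitted fraction = 0.04568.

I/I₀ ≈ 0.0457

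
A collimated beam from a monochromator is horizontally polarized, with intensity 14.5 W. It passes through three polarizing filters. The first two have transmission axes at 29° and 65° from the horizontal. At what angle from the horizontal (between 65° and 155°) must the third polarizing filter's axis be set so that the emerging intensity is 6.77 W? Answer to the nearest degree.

θ ≈ 80°

By Malus's law, I₁ = I₀ cos²(29° − 0°) = I₀ cos²(29°) = 0.765 I₀.
I₂ = I₁ cos²(65° − 29°) = 0.765 I₀ · cos²(36°) = 0.5007 I₀.
Target fraction: 6.77 / 14.5 W = 0.4669 of I₀.
Need I₃/I₀ = 0.4669, so cos²(θ − 65°) = 0.4669 / 0.5007 = 0.9325.
θ − 65° = arccos(√0.9325) = 15.1°, giving θ ≈ 65 + 15.1 = 80.1°.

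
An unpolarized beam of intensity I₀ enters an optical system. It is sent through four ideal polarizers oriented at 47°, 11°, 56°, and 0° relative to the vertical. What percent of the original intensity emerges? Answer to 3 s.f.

≈ 5.12%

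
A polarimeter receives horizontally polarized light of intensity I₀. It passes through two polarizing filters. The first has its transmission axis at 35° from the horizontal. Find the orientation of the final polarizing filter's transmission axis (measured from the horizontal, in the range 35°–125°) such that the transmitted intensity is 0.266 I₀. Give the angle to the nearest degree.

I₁ = I₀ cos²(35° − 0°) = I₀ cos²(35°) = 0.671 I₀.
Need I₂/I₀ = 0.266, so cos²(θ − 35°) = 0.266 / 0.671 = 0.3964.
θ − 35° = arccos(√0.3964) = 51.0°, giving θ ≈ 35 + 51.0 = 86.0°.

θ ≈ 86°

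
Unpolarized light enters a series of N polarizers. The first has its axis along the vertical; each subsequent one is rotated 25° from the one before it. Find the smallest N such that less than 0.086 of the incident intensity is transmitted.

N = 10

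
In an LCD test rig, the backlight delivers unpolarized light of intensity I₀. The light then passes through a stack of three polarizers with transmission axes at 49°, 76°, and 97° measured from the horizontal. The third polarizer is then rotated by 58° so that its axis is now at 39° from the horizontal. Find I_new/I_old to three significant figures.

I_new/I_old ≈ 0.732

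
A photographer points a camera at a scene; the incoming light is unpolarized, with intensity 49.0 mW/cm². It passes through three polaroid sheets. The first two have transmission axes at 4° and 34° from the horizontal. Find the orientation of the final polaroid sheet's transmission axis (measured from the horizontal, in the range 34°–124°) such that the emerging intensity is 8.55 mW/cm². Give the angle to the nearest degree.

θ ≈ 81°

Unpolarized light through the first polarizer → I₁ = ½ I₀, now polarized at 4°.
I₂ = I₁ cos²(34° − 4°) = 0.5 I₀ · cos²(30°) = 0.375 I₀.
Target fraction: 8.55 / 49.0 mW/cm² = 0.1745 of I₀.
Need I₃/I₀ = 0.1745, so cos²(θ − 34°) = 0.1745 / 0.375 = 0.4653.
θ − 34° = arccos(√0.4653) = 47.0°, giving θ ≈ 34 + 47.0 = 81.0°.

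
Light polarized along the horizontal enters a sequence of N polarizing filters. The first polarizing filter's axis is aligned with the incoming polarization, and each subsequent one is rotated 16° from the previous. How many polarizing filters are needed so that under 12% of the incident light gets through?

First polarizer is aligned with the polarization: full transmission.
Each further stage multiplies by cos²(16°) = 0.924.
After N polarizers: T = 0.924^(N−1). Require T < 0.12 ⇒ N−1 > ln(0.12)/ln(0.924) = 26.83, so N−1 ≥ 27 and N = 28.
Check: N=28 gives T = 0.1184 < 0.12; N=27 gives T = 0.1282.

N = 28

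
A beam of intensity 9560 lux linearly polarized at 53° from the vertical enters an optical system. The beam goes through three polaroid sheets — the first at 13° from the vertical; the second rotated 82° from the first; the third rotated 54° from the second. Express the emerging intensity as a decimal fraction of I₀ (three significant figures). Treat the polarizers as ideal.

I₁ = 9560 lux · cos²(40°) = 5610 lux.
I₂ = I₁ · cos²(82°) = 5610 · 0.01937 = 108.7 lux.
I₃ = I₂ · cos²(54°) = 108.7 · 0.3455 = 37.54 lux.
Transmitted fraction = 0.003927.

I/I₀ ≈ 0.00393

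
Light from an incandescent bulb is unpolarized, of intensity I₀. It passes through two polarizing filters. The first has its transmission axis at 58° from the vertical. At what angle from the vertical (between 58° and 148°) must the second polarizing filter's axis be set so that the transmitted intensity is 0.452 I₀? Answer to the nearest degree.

Unpolarized light through the first polarizer → I₁ = ½ I₀, now polarized at 58°.
Need I₂/I₀ = 0.452, so cos²(θ − 58°) = 0.452 / 0.5 = 0.904.
θ − 58° = arccos(√0.904) = 18.0°, giving θ ≈ 58 + 18.0 = 76.0°.

θ ≈ 76°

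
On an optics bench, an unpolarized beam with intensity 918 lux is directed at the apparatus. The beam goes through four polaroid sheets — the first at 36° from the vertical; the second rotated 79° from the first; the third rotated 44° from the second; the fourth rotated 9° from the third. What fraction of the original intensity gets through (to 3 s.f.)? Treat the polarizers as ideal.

I/I₀ ≈ 0.00919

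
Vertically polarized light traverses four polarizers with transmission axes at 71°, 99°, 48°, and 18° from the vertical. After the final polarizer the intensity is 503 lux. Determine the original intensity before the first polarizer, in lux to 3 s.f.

I₁ = I₀ cos²(71° − 0°) = I₀ cos²(71°) = 0.106 I₀.
I₂ = I₁ cos²(99° − 71°) = 0.106 I₀ · cos²(28°) = 0.08263 I₀.
I₃ = I₂ cos²(48° − 99°) = 0.08263 I₀ · cos²(51°) = 0.03273 I₀.
I₄ = I₃ cos²(18° − 48°) = 0.03273 I₀ · cos²(30°) = 0.02454 I₀.
So 503 lux = 0.02454 I₀, giving I₀ = 503/0.02454 = 2.049e+04 lux.

I₀ ≈ 2.05e4 lux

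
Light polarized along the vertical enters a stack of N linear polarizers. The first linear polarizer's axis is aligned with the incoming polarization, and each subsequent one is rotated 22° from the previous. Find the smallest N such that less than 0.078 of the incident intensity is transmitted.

First polarizer is aligned with the polarization: full transmission.
Each further stage multiplies by cos²(22°) = 0.8597.
After N polarizers: T = 0.8597^(N−1). Require T < 0.078 ⇒ N−1 > ln(0.078)/ln(0.8597) = 16.87, so N−1 ≥ 17 and N = 18.
Check: N=18 gives T = 0.0765 < 0.078; N=17 gives T = 0.08898.

N = 18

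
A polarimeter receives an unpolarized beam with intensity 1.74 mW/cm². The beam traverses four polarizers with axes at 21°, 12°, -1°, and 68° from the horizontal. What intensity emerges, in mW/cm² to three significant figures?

I ≈ 0.103 mW/cm²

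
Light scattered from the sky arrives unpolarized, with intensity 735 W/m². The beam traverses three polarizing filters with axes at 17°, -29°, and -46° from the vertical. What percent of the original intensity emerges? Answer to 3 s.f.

≈ 22.1%

Unpolarized light through the first polarizer → I₁ = 735 W/m²/2 = 367.5 W/m², polarized at 17°.
I₂ = I₁ · cos²(46°) = 367.5 · 0.4826 = 177.3 W/m².
I₃ = I₂ · cos²(17°) = 177.3 · 0.9145 = 162.2 W/m².
That is 22.07% of the incident intensity.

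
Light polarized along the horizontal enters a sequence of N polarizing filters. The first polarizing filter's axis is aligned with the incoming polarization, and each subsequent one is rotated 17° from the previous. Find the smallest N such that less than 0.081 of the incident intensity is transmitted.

N = 30

First polarizer is aligned with the polarization: full transmission.
Each further stage multiplies by cos²(17°) = 0.9145.
After N polarizers: T = 0.9145^(N−1). Require T < 0.081 ⇒ N−1 > ln(0.081)/ln(0.9145) = 28.13, so N−1 ≥ 29 and N = 30.
Check: N=30 gives T = 0.07492 < 0.081; N=29 gives T = 0.08192.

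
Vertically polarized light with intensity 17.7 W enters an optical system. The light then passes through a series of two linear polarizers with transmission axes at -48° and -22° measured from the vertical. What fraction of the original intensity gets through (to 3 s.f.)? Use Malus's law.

I/I₀ ≈ 0.362

By Malus's law, I₁ = 17.7 W · cos²(48°) = 7.925 W.
I₂ = I₁ · cos²(26°) = 7.925 · 0.8078 = 6.402 W.
Transmitted fraction = 0.3617.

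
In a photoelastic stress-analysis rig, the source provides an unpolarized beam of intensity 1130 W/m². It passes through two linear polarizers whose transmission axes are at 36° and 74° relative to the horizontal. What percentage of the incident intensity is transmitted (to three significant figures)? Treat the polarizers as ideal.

Unpolarized light through the first polarizer → I₁ = 1130 W/m²/2 = 565 W/m², polarized at 36°.
I₂ = I₁ · cos²(38°) = 565 · 0.621 = 350.8 W/m².
That is 31.05% of the incident intensity.

≈ 31.0%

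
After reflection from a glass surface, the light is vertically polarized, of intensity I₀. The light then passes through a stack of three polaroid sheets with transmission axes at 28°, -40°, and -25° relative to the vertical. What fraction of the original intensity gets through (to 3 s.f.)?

I₁ = I₀ cos²(28° − 0°) = I₀ cos²(28°) = 0.7796 I₀.
I₂ = I₁ cos²(-40° − 28°) = 0.7796 I₀ · cos²(68°) = 0.1094 I₀.
I₃ = I₂ cos²(-25° + 40°) = 0.1094 I₀ · cos²(15°) = 0.1021 I₀.
Transmitted fraction = 0.1021.

≈ 0.102 I₀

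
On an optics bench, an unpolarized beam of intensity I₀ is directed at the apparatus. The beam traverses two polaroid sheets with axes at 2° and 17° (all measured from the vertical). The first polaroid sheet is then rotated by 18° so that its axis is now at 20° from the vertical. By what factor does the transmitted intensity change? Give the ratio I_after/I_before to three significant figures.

I_new/I_old ≈ 1.07

Before rotation:
Unpolarized light through the first polarizer → I₁ = ½ I₀, now polarized at 2°.
I₂ = I₁ cos²(17° − 2°) = 0.5 I₀ · cos²(15°) = 0.4665 I₀.
After rotation:
Unpolarized light through the first polarizer → I₁ = ½ I₀, now polarized at 20°.
I₂ = I₁ cos²(17° − 20°) = 0.5 I₀ · cos²(3°) = 0.4986 I₀.
Ratio = 0.4986 / 0.4665 = 1.069.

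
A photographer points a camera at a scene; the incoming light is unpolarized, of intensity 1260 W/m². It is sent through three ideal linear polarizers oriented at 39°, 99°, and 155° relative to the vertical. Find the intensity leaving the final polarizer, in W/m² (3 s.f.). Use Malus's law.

I ≈ 49.2 W/m²

Unpolarized light through the first polarizer → I₁ = 1260 W/m²/2 = 630 W/m², polarized at 39°.
I₂ = I₁ · cos²(60°) = 630 · 0.25 = 157.5 W/m².
I₃ = I₂ · cos²(56°) = 157.5 · 0.3127 = 49.25 W/m².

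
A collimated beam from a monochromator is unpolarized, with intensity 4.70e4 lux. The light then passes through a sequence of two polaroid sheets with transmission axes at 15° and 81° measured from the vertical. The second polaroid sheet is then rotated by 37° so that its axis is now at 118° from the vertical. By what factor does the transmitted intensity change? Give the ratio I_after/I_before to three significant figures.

I_new/I_old ≈ 0.306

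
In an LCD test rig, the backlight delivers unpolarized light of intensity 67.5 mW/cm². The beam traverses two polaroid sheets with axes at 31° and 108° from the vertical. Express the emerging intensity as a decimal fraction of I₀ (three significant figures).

I/I₀ ≈ 0.0253

Unpolarized light through the first polarizer → I₁ = 67.5 mW/cm²/2 = 33.75 mW/cm², polarized at 31°.
I₂ = I₁ · cos²(77°) = 33.75 · 0.0506 = 1.708 mW/cm².
Transmitted fraction = 0.0253.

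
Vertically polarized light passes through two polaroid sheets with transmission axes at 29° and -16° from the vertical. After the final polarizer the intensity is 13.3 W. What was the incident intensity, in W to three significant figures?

I₀ ≈ 34.8 W

I₁ = I₀ cos²(29° − 0°) = I₀ cos²(29°) = 0.765 I₀.
I₂ = I₁ cos²(-16° − 29°) = 0.765 I₀ · cos²(45°) = 0.3825 I₀.
So 13.3 W = 0.3825 I₀, giving I₀ = 13.3/0.3825 = 34.77 W.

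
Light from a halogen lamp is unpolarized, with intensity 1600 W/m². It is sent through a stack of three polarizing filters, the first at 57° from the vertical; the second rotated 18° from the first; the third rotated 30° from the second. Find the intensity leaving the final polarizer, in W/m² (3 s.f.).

I ≈ 543 W/m²

Unpolarized light through the first polarizer → I₁ = 1600 W/m²/2 = 800 W/m², polarized at 57°.
I₂ = I₁ · cos²(18°) = 800 · 0.9045 = 723.6 W/m².
I₃ = I₂ · cos²(30°) = 723.6 · 0.75 = 542.7 W/m².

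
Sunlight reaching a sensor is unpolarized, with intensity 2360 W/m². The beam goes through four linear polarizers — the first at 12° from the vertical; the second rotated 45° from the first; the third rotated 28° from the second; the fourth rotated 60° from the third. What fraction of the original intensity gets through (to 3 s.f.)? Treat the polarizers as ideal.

Unpolarized light through the first polarizer → I₁ = 2360 W/m²/2 = 1180 W/m², polarized at 12°.
I₂ = I₁ · cos²(45°) = 1180 · 0.5 = 590 W/m².
I₃ = I₂ · cos²(28°) = 590 · 0.7796 = 460 W/m².
I₄ = I₃ · cos²(60°) = 460 · 0.25 = 115 W/m².
Transmitted fraction = 0.04872.

I/I₀ ≈ 0.0487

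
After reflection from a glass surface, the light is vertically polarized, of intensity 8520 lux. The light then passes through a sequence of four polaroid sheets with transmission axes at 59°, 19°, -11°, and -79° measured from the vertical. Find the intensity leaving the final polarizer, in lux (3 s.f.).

I₁ = 8520 lux · cos²(59°) = 2260 lux.
I₂ = I₁ · cos²(40°) = 2260 · 0.5868 = 1326 lux.
I₃ = I₂ · cos²(30°) = 1326 · 0.75 = 994.7 lux.
I₄ = I₃ · cos²(68°) = 994.7 · 0.1403 = 139.6 lux.

I ≈ 140 lux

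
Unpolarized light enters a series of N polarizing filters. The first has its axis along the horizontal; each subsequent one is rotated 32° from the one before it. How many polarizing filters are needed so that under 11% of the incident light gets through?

N = 6

First polarizer halves the unpolarized light: factor 1/2.
Each further stage multiplies by cos²(32°) = 0.7192.
After N polarizers: T = 0.5·0.7192^(N−1). Require T < 0.11 ⇒ N−1 > ln(0.11/0.5)/ln(0.7192) = 4.59, so N−1 ≥ 5 and N = 6.
Check: N=6 gives T = 0.0962 < 0.11; N=5 gives T = 0.1338.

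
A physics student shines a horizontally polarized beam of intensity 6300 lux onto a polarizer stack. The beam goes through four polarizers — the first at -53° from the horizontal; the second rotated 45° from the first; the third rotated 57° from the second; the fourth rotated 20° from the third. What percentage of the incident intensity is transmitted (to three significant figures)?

≈ 4.74%

By Malus's law, I₁ = 6300 lux · cos²(53°) = 2282 lux.
I₂ = I₁ · cos²(45°) = 2282 · 0.5 = 1141 lux.
I₃ = I₂ · cos²(57°) = 1141 · 0.2966 = 338.4 lux.
I₄ = I₃ · cos²(20°) = 338.4 · 0.883 = 298.8 lux.
That is 4.743% of the incident intensity.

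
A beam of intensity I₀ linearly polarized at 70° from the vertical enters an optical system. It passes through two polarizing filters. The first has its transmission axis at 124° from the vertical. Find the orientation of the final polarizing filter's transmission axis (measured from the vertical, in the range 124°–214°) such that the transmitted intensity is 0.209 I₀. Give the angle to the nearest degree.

I₁ = I₀ cos²(124° − 70°) = I₀ cos²(54°) = 0.3455 I₀.
Need I₂/I₀ = 0.209, so cos²(θ − 124°) = 0.209 / 0.3455 = 0.6049.
θ − 124° = arccos(√0.6049) = 38.9°, giving θ ≈ 124 + 38.9 = 162.9°.

θ ≈ 163°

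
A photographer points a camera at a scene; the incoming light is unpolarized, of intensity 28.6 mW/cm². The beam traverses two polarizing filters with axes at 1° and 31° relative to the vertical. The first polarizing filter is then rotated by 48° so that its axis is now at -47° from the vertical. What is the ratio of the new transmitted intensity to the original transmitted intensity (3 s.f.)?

I_new/I_old ≈ 0.0576

Before rotation:
Unpolarized light through the first polarizer → I₁ = ½ I₀, now polarized at 1°.
I₂ = I₁ cos²(31° − 1°) = 0.5 I₀ · cos²(30°) = 0.375 I₀.
After rotation:
Unpolarized light through the first polarizer → I₁ = ½ I₀, now polarized at -47°.
I₂ = I₁ cos²(31° + 47°) = 0.5 I₀ · cos²(78°) = 0.02161 I₀.
Ratio = 0.02161 / 0.375 = 0.05764.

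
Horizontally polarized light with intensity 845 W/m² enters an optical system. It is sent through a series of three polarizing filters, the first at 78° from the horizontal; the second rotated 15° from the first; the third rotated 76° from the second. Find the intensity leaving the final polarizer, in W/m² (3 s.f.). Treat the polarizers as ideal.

By Malus's law, I₁ = 845 W/m² · cos²(78°) = 36.53 W/m².
I₂ = I₁ · cos²(15°) = 36.53 · 0.933 = 34.08 W/m².
I₃ = I₂ · cos²(76°) = 34.08 · 0.05853 = 1.995 W/m².

I ≈ 1.99 W/m²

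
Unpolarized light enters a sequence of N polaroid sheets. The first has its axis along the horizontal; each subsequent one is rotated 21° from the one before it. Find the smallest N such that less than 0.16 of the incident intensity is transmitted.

N = 10

First polarizer halves the unpolarized light: factor 1/2.
Each further stage multiplies by cos²(21°) = 0.8716.
After N polarizers: T = 0.5·0.8716^(N−1). Require T < 0.16 ⇒ N−1 > ln(0.16/0.5)/ln(0.8716) = 8.29, so N−1 ≥ 9 and N = 10.
Check: N=10 gives T = 0.1451 < 0.16; N=9 gives T = 0.1665.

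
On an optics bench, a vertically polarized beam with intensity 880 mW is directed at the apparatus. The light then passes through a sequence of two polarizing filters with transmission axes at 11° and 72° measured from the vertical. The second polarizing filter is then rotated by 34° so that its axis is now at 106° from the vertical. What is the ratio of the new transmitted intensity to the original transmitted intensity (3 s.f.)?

Before rotation:
I₁ = I₀ cos²(11° − 0°) = I₀ cos²(11°) = 0.9636 I₀.
I₂ = I₁ cos²(72° − 11°) = 0.9636 I₀ · cos²(61°) = 0.2265 I₀.
After rotation:
I₁ = I₀ cos²(11° − 0°) = I₀ cos²(11°) = 0.9636 I₀.
Angle between axes 1 and 2: 85°. I₂ = 0.9636 I₀ · cos²(85°) = 0.00732 I₀.
Ratio = 0.00732 / 0.2265 = 0.03232.

I_new/I_old ≈ 0.0323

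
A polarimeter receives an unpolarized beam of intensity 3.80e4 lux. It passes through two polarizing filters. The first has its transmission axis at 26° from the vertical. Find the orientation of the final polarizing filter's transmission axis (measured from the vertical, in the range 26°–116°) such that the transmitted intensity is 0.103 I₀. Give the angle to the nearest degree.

θ ≈ 89°

Unpolarized light through the first polarizer → I₁ = ½ I₀, now polarized at 26°.
Need I₂/I₀ = 0.103, so cos²(θ − 26°) = 0.103 / 0.5 = 0.206.
θ − 26° = arccos(√0.206) = 63.0°, giving θ ≈ 26 + 63.0 = 89.0°.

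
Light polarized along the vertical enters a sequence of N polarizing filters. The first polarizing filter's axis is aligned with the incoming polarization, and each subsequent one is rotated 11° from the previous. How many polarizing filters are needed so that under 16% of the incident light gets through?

First polarizer is aligned with the polarization: full transmission.
Each further stage multiplies by cos²(11°) = 0.9636.
After N polarizers: T = 0.9636^(N−1). Require T < 0.16 ⇒ N−1 > ln(0.16)/ln(0.9636) = 49.41, so N−1 ≥ 50 and N = 51.
Check: N=51 gives T = 0.1566 < 0.16; N=50 gives T = 0.1625.

N = 51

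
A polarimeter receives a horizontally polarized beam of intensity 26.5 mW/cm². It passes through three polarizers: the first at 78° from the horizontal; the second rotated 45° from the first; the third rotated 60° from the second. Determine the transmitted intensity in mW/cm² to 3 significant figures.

I₁ = 26.5 mW/cm² · cos²(78°) = 1.146 mW/cm².
I₂ = I₁ · cos²(45°) = 1.146 · 0.5 = 0.5728 mW/cm².
I₃ = I₂ · cos²(60°) = 0.5728 · 0.25 = 0.1432 mW/cm².

I ≈ 0.143 mW/cm²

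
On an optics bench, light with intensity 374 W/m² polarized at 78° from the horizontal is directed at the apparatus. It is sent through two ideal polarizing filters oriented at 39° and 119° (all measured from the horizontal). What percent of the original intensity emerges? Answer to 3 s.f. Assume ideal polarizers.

≈ 1.82%

I₁ = 374 W/m² · cos²(39°) = 225.9 W/m².
I₂ = I₁ · cos²(80°) = 225.9 · 0.03015 = 6.811 W/m².
That is 1.821% of the incident intensity.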